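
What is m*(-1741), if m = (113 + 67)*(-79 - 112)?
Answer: 59855580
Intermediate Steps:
m = -34380 (m = 180*(-191) = -34380)
m*(-1741) = -34380*(-1741) = 59855580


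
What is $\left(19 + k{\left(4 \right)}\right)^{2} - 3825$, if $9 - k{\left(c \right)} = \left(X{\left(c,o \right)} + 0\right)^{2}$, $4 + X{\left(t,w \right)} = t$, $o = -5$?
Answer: $-3041$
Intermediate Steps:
$X{\left(t,w \right)} = -4 + t$
$k{\left(c \right)} = 9 - \left(-4 + c\right)^{2}$ ($k{\left(c \right)} = 9 - \left(\left(-4 + c\right) + 0\right)^{2} = 9 - \left(-4 + c\right)^{2}$)
$\left(19 + k{\left(4 \right)}\right)^{2} - 3825 = \left(19 + \left(9 - \left(-4 + 4\right)^{2}\right)\right)^{2} - 3825 = \left(19 + \left(9 - 0^{2}\right)\right)^{2} - 3825 = \left(19 + \left(9 - 0\right)\right)^{2} - 3825 = \left(19 + \left(9 + 0\right)\right)^{2} - 3825 = \left(19 + 9\right)^{2} - 3825 = 28^{2} - 3825 = 784 - 3825 = -3041$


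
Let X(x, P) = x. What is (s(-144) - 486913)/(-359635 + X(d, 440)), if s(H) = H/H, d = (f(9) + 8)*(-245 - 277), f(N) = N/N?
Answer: 486912/364333 ≈ 1.3364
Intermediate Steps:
f(N) = 1
d = -4698 (d = (1 + 8)*(-245 - 277) = 9*(-522) = -4698)
s(H) = 1
(s(-144) - 486913)/(-359635 + X(d, 440)) = (1 - 486913)/(-359635 - 4698) = -486912/(-364333) = -486912*(-1/364333) = 486912/364333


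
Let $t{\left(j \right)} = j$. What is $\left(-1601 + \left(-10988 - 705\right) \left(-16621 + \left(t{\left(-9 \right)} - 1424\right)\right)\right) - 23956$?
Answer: $211079865$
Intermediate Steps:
$\left(-1601 + \left(-10988 - 705\right) \left(-16621 + \left(t{\left(-9 \right)} - 1424\right)\right)\right) - 23956 = \left(-1601 + \left(-10988 - 705\right) \left(-16621 - 1433\right)\right) - 23956 = \left(-1601 + \left(-10988 - 705\right) \left(-18054\right)\right) - 23956 = \left(-1601 - -211105422\right) - 23956 = \left(-1601 + 211105422\right) - 23956 = 211103821 - 23956 = 211079865$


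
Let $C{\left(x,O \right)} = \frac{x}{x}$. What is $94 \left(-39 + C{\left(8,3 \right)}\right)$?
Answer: $-3572$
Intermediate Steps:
$C{\left(x,O \right)} = 1$
$94 \left(-39 + C{\left(8,3 \right)}\right) = 94 \left(-39 + 1\right) = 94 \left(-38\right) = -3572$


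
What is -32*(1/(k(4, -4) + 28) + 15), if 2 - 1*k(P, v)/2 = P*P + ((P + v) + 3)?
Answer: -1424/3 ≈ -474.67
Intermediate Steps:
k(P, v) = -2 - 2*P - 2*v - 2*P**2 (k(P, v) = 4 - 2*(P*P + ((P + v) + 3)) = 4 - 2*(P**2 + (3 + P + v)) = 4 - 2*(3 + P + v + P**2) = 4 + (-6 - 2*P - 2*v - 2*P**2) = -2 - 2*P - 2*v - 2*P**2)
-32*(1/(k(4, -4) + 28) + 15) = -32*(1/((-2 - 2*4 - 2*(-4) - 2*4**2) + 28) + 15) = -32*(1/((-2 - 8 + 8 - 2*16) + 28) + 15) = -32*(1/((-2 - 8 + 8 - 32) + 28) + 15) = -32*(1/(-34 + 28) + 15) = -32*(1/(-6) + 15) = -32*(-1/6 + 15) = -32*89/6 = -1424/3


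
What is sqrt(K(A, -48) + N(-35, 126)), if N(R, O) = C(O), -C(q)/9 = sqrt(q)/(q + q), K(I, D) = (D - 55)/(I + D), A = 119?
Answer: sqrt(-1433348 - 105861*sqrt(14))/994 ≈ 1.3607*I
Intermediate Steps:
K(I, D) = (-55 + D)/(D + I)
C(q) = -9/(2*sqrt(q)) (C(q) = -9*sqrt(q)/(q + q) = -9*sqrt(q)/(2*q) = -9*1/(2*q)*sqrt(q) = -9/(2*sqrt(q)))
N(R, O) = -9/(2*sqrt(O))
sqrt(K(A, -48) + N(-35, 126)) = sqrt((-55 - 48)/(-48 + 119) - 3*sqrt(14)/28) = sqrt(-103/71 - 3*sqrt(14)/28)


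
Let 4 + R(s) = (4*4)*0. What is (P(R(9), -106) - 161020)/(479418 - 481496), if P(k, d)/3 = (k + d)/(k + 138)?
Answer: 10788505/139226 ≈ 77.489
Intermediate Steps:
R(s) = -4 (R(s) = -4 + (4*4)*0 = -4 + 16*0 = -4 + 0 = -4)
P(k, d) = 3*(d + k)/(138 + k) (P(k, d) = 3*((k + d)/(k + 138)) = 3*((d + k)/(138 + k)) = 3*(d + k)/(138 + k))
(P(R(9), -106) - 161020)/(479418 - 481496) = (3*(-106 - 4)/(138 - 4) - 161020)/(479418 - 481496) = (3*(-110)/134 - 161020)/(-2078) = (3*(1/134)*(-110) - 161020)*(-1/2078) = (-165/67 - 161020)*(-1/2078) = -10788505/67*(-1/2078) = 10788505/139226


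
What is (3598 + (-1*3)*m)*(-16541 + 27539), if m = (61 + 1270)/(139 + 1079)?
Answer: 8025554043/203 ≈ 3.9535e+7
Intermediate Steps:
m = 1331/1218 ≈ 1.0928
(3598 + (-1*3)*m)*(-16541 + 27539) = (3598 - 1*3*(1331/1218))*(-16541 + 27539) = (3598 - 3*1331/1218)*10998 = (3598 - 1331/406)*10998 = (1459457/406)*10998 = 8025554043/203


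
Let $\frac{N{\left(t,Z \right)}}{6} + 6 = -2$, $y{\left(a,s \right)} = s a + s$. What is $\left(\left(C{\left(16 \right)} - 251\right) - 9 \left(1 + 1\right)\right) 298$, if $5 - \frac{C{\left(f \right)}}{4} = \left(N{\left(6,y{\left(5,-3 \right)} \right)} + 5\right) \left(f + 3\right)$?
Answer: $899662$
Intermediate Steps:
$y{\left(a,s \right)} = s + a s$ ($y{\left(a,s \right)} = a s + s = s + a s$)
$N{\left(t,Z \right)} = -48$ ($N{\left(t,Z \right)} = -36 + 6 \left(-2\right) = -36 - 12 = -48$)
$C{\left(f \right)} = 536 + 172 f$ ($C{\left(f \right)} = 20 - 4 \left(-48 + 5\right) \left(f + 3\right) = 20 - 4 \left(- 43 \left(3 + f\right)\right) = 20 - 4 \left(-129 - 43 f\right) = 20 + \left(516 + 172 f\right) = 536 + 172 f$)
$\left(\left(C{\left(16 \right)} - 251\right) - 9 \left(1 + 1\right)\right) 298 = \left(\left(\left(536 + 172 \cdot 16\right) - 251\right) - 9 \left(1 + 1\right)\right) 298 = \left(\left(\left(536 + 2752\right) - 251\right) - 18\right) 298 = \left(\left(3288 - 251\right) - 18\right) 298 = \left(3037 - 18\right) 298 = 3019 \cdot 298 = 899662$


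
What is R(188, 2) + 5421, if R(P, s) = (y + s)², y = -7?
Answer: 5446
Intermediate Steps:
R(P, s) = (-7 + s)²
R(188, 2) + 5421 = (-7 + 2)² + 5421 = (-5)² + 5421 = 25 + 5421 = 5446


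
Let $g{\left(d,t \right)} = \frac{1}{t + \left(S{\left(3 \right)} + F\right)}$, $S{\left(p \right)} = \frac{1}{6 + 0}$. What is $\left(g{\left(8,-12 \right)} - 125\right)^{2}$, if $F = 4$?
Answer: $\frac{34586161}{2209} \approx 15657.0$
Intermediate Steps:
$S{\left(p \right)} = \frac{1}{6}$
$g{\left(d,t \right)} = \frac{1}{\frac{25}{6} + t}$ ($g{\left(d,t \right)} = \frac{1}{t + \left(\frac{1}{6} + 4\right)} = \frac{1}{t + \frac{25}{6}} = \frac{1}{\frac{25}{6} + t}$)
$\left(g{\left(8,-12 \right)} - 125\right)^{2} = \left(\frac{6}{25 + 6 \left(-12\right)} - 125\right)^{2} = \left(\frac{6}{25 - 72} - 125\right)^{2} = \left(\frac{6}{-47} - 125\right)^{2} = \left(6 \left(- \frac{1}{47}\right) - 125\right)^{2} = \left(- \frac{6}{47} - 125\right)^{2} = \left(- \frac{5881}{47}\right)^{2} = \frac{34586161}{2209}$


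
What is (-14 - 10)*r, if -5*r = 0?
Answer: 0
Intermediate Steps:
r = 0 (r = -⅕*0 = 0)
(-14 - 10)*r = (-14 - 10)*0 = -24*0 = 0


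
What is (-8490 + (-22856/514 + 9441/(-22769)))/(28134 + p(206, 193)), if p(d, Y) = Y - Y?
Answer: -49942994639/164629842822 ≈ -0.30337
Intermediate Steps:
p(d, Y) = 0
(-8490 + (-22856/514 + 9441/(-22769)))/(28134 + p(206, 193)) = (-8490 + (-22856/514 + 9441/(-22769)))/(28134 + 0) = (-8490 + (-22856*1/514 + 9441*(-1/22769)))/28134 = (-8490 + (-11428/257 - 9441/22769))*(1/28134) = (-8490 - 262630469/5851633)*(1/28134) = -49942994639/5851633*1/28134 = -49942994639/164629842822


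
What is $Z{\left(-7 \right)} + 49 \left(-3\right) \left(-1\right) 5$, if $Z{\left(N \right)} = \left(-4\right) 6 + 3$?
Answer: $714$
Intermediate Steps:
$Z{\left(N \right)} = -21$ ($Z{\left(N \right)} = -24 + 3 = -21$)
$Z{\left(-7 \right)} + 49 \left(-3\right) \left(-1\right) 5 = -21 + 49 \left(-3\right) \left(-1\right) 5 = -21 + 49 \cdot 3 \cdot 5 = -21 + 49 \cdot 15 = -21 + 735 = 714$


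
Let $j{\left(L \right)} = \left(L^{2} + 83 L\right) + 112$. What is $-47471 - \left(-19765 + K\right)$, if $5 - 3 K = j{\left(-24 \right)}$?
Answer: $- \frac{84427}{3} \approx -28142.0$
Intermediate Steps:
$j{\left(L \right)} = 112 + L^{2} + 83 L$
$K = \frac{1309}{3}$ ($K = \frac{5}{3} - \frac{112 + \left(-24\right)^{2} + 83 \left(-24\right)}{3} = \frac{5}{3} - \frac{112 + 576 - 1992}{3} = \frac{5}{3} - - \frac{1304}{3} = \frac{5}{3} + \frac{1304}{3} = \frac{1309}{3} \approx 436.33$)
$-47471 - \left(-19765 + K\right) = -47471 + \left(19765 - \frac{1309}{3}\right) = -47471 + \frac{57986}{3} = - \frac{84427}{3}$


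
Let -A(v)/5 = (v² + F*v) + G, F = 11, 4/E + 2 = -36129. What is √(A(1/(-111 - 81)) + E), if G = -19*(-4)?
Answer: I*√18273375902857901/6937152 ≈ 19.486*I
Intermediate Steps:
E = -4/36131 (E = 4/(-2 - 36129) = 4/(-36131) = 4*(-1/36131) = -4/36131 ≈ -0.00011071)
G = 76
A(v) = -380 - 55*v - 5*v² (A(v) = -5*((v² + 11*v) + 76) = -5*(76 + v² + 11*v) = -380 - 55*v - 5*v²)
√(A(1/(-111 - 81)) + E) = √((-380 - 55/(-111 - 81) - 5/(-111 - 81)²) - 4/36131) = √((-380 - 55/(-192) - 5*(1/(-192))²) - 4/36131) = √((-380 - 55*(-1/192) - 5*(-1/192)²) - 4/36131) = √((-380 + 55/192 - 5*1/36864) - 4/36131) = √((-380 + 55/192 - 5/36864) - 4/36131) = √(-13997765/36864 - 4/36131) = √(-505753394671/1331933184) = I*√18273375902857901/6937152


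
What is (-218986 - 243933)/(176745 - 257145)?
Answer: 462919/80400 ≈ 5.7577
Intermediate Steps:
(-218986 - 243933)/(176745 - 257145) = -462919/(-80400) = -462919*(-1/80400) = 462919/80400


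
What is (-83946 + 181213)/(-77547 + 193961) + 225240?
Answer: 26221186627/116414 ≈ 2.2524e+5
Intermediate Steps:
(-83946 + 181213)/(-77547 + 193961) + 225240 = 97267/116414 + 225240 = 26221186627/116414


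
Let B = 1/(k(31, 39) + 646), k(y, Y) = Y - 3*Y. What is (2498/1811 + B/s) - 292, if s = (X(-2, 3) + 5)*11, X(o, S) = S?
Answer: -26307277165/90521024 ≈ -290.62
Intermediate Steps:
k(y, Y) = -2*Y
B = 1/568 (B = 1/(-2*39 + 646) = 1/(-78 + 646) = 1/568 ≈ 0.0017606)
s = 88 (s = (3 + 5)*11 = 8*11 = 88)
(2498/1811 + B/s) - 292 = (2498/1811 + (1/568)/88) - 292 = (2498*(1/1811) + (1/568)*(1/88)) - 292 = (2498/1811 + 1/49984) - 292 = 124861843/90521024 - 292 = -26307277165/90521024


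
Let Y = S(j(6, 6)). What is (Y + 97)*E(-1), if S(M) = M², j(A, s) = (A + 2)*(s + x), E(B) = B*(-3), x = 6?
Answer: 27939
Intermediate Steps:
E(B) = -3*B
j(A, s) = (2 + A)*(6 + s) (j(A, s) = (A + 2)*(s + 6) = (2 + A)*(6 + s))
Y = 9216 (Y = (12 + 2*6 + 6*6 + 6*6)² = (12 + 12 + 36 + 36)² = 96² = 9216)
(Y + 97)*E(-1) = (9216 + 97)*(-3*(-1)) = 9313*3 = 27939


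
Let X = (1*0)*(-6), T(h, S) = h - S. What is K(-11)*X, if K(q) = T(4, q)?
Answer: 0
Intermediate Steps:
K(q) = 4 - q
X = 0 (X = 0*(-6) = 0)
K(-11)*X = (4 - 1*(-11))*0 = (4 + 11)*0 = 15*0 = 0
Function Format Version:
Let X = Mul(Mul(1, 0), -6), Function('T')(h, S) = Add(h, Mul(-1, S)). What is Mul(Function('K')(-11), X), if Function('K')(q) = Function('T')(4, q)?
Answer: 0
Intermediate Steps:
Function('K')(q) = Add(4, Mul(-1, q))
X = 0 (X = Mul(0, -6) = 0)
Mul(Function('K')(-11), X) = Mul(Add(4, Mul(-1, -11)), 0) = Mul(Add(4, 11), 0) = Mul(15, 0) = 0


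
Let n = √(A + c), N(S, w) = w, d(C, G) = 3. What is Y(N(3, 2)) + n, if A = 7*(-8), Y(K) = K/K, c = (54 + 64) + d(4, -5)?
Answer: 1 + √65 ≈ 9.0623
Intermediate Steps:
c = 121 (c = (54 + 64) + 3 = 118 + 3 = 121)
Y(K) = 1
A = -56
n = √65 (n = √(-56 + 121) = √65 ≈ 8.0623)
Y(N(3, 2)) + n = 1 + √65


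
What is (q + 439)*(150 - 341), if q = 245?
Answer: -130644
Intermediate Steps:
(q + 439)*(150 - 341) = (245 + 439)*(150 - 341) = 684*(-191) = -130644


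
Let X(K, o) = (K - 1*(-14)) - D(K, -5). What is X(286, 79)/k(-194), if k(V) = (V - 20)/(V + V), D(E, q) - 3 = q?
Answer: 58588/107 ≈ 547.55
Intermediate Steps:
D(E, q) = 3 + q
k(V) = (-20 + V)/(2*V) (k(V) = (-20 + V)/((2*V)) = (-20 + V)*(1/(2*V)) = (-20 + V)/(2*V))
X(K, o) = 16 + K (X(K, o) = (K - 1*(-14)) - (3 - 5) = (K + 14) - 1*(-2) = (14 + K) + 2 = 16 + K)
X(286, 79)/k(-194) = (16 + 286)/(((1/2)*(-20 - 194)/(-194))) = 302/(((1/2)*(-1/194)*(-214))) = 302/(107/194) = 302*(194/107) = 58588/107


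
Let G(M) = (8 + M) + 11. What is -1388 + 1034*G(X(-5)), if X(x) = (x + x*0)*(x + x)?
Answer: 69958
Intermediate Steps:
X(x) = 2*x² (X(x) = (x + 0)*(2*x) = x*(2*x) = 2*x²)
G(M) = 19 + M
-1388 + 1034*G(X(-5)) = -1388 + 1034*(19 + 2*(-5)²) = -1388 + 1034*(19 + 2*25) = -1388 + 1034*(19 + 50) = -1388 + 1034*69 = -1388 + 71346 = 69958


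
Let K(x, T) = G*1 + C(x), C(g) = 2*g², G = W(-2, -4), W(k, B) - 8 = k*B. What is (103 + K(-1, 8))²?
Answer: 14641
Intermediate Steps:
W(k, B) = 8 + B*k (W(k, B) = 8 + k*B = 8 + B*k)
G = 16 (G = 8 - 4*(-2) = 8 + 8 = 16)
K(x, T) = 16 + 2*x² (K(x, T) = 16*1 + 2*x² = 16 + 2*x²)
(103 + K(-1, 8))² = (103 + (16 + 2*(-1)²))² = (103 + (16 + 2*1))² = (103 + (16 + 2))² = (103 + 18)² = 121² = 14641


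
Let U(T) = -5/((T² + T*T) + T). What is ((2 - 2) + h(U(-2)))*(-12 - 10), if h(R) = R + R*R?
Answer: 55/18 ≈ 3.0556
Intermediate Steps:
U(T) = -5/(T + 2*T²) (U(T) = -5/((T² + T²) + T) = -5/(2*T² + T) = -5/(T + 2*T²))
h(R) = R + R²
((2 - 2) + h(U(-2)))*(-12 - 10) = ((2 - 2) + (-5/(-2*(1 + 2*(-2))))*(1 - 5/(-2*(1 + 2*(-2)))))*(-12 - 10) = (0 + (-5*(-½)/(1 - 4))*(1 - 5*(-½)/(1 - 4)))*(-22) = (0 + (-5*(-½)/(-3))*(1 - 5*(-½)/(-3)))*(-22) = (0 + (-5*(-½)*(-⅓))*(1 - 5*(-½)*(-⅓)))*(-22) = (0 - 5*(1 - ⅚)/6)*(-22) = (0 - ⅚*⅙)*(-22) = (0 - 5/36)*(-22) = -5/36*(-22) = 55/18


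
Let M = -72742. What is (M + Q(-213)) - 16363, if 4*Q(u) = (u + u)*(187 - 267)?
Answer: -80585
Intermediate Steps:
Q(u) = -40*u (Q(u) = ((u + u)*(187 - 267))/4 = ((2*u)*(-80))/4 = (-160*u)/4 = -40*u)
(M + Q(-213)) - 16363 = (-72742 - 40*(-213)) - 16363 = (-72742 + 8520) - 16363 = -64222 - 16363 = -80585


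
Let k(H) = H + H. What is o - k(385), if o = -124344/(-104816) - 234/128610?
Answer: -71971733891/93613790 ≈ -768.82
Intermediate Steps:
o = 110884409/93613790 (o = -124344*(-1/104816) - 234*1/128610 = 15543/13102 - 13/7145 = 110884409/93613790 ≈ 1.1845)
k(H) = 2*H
o - k(385) = 110884409/93613790 - 2*385 = 110884409/93613790 - 1*770 = 110884409/93613790 - 770 = -71971733891/93613790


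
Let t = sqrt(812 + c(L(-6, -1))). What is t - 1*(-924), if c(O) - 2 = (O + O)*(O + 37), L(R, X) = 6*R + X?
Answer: 924 + sqrt(814) ≈ 952.53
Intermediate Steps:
L(R, X) = X + 6*R
c(O) = 2 + 2*O*(37 + O) (c(O) = 2 + (O + O)*(O + 37) = 2 + (2*O)*(37 + O) = 2 + 2*O*(37 + O))
t = sqrt(814) (t = sqrt(812 + (2 + 2*(-1 + 6*(-6))**2 + 74*(-1 + 6*(-6)))) = sqrt(812 + (2 + 2*(-1 - 36)**2 + 74*(-1 - 36))) = sqrt(812 + (2 + 2*(-37)**2 + 74*(-37))) = sqrt(812 + (2 + 2*1369 - 2738)) = sqrt(812 + (2 + 2738 - 2738)) = sqrt(812 + 2) = sqrt(814) ≈ 28.531)
t - 1*(-924) = sqrt(814) - 1*(-924) = sqrt(814) + 924 = 924 + sqrt(814)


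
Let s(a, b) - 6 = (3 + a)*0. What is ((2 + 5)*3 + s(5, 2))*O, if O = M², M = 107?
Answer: 309123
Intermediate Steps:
O = 11449 (O = 107² = 11449)
s(a, b) = 6 (s(a, b) = 6 + (3 + a)*0 = 6 + 0 = 6)
((2 + 5)*3 + s(5, 2))*O = ((2 + 5)*3 + 6)*11449 = (7*3 + 6)*11449 = (21 + 6)*11449 = 27*11449 = 309123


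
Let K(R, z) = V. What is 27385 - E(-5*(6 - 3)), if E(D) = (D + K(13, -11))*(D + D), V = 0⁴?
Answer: 26935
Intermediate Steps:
V = 0
K(R, z) = 0
E(D) = 2*D² (E(D) = (D + 0)*(D + D) = D*(2*D) = 2*D²)
27385 - E(-5*(6 - 3)) = 27385 - 2*(-5*(6 - 3))² = 27385 - 2*(-5*3)² = 27385 - 2*(-15)² = 27385 - 2*225 = 27385 - 1*450 = 27385 - 450 = 26935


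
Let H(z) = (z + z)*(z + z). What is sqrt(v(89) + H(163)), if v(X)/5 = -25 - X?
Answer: sqrt(105706) ≈ 325.12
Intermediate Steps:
v(X) = -125 - 5*X (v(X) = 5*(-25 - X) = -125 - 5*X)
H(z) = 4*z**2 (H(z) = (2*z)*(2*z) = 4*z**2)
sqrt(v(89) + H(163)) = sqrt((-125 - 5*89) + 4*163**2) = sqrt((-125 - 445) + 4*26569) = sqrt(-570 + 106276) = sqrt(105706)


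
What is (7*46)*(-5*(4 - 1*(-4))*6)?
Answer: -77280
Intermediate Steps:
(7*46)*(-5*(4 - 1*(-4))*6) = 322*(-5*(4 + 4)*6) = 322*(-5*8*6) = 322*(-40*6) = 322*(-240) = -77280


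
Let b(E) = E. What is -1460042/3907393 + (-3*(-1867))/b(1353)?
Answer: 6636623789/1762234243 ≈ 3.7660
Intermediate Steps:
-1460042/3907393 + (-3*(-1867))/b(1353) = -1460042/3907393 - 3*(-1867)/1353 = -1460042*1/3907393 + 5601*(1/1353) = -1460042/3907393 + 1867/451 = 6636623789/1762234243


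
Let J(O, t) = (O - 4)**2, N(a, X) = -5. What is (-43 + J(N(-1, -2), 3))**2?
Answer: 1444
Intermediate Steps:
J(O, t) = (-4 + O)**2
(-43 + J(N(-1, -2), 3))**2 = (-43 + (-4 - 5)**2)**2 = (-43 + (-9)**2)**2 = (-43 + 81)**2 = 38**2 = 1444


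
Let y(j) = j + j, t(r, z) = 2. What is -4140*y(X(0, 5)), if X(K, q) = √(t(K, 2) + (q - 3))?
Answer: -16560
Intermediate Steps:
X(K, q) = √(-1 + q) (X(K, q) = √(2 + (q - 3)) = √(2 + (-3 + q)) = √(-1 + q))
y(j) = 2*j
-4140*y(X(0, 5)) = -8280*√(-1 + 5) = -8280*√4 = -8280*2 = -4140*4 = -16560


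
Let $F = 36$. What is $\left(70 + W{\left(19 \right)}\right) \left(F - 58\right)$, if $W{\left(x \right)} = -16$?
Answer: $-1188$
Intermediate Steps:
$\left(70 + W{\left(19 \right)}\right) \left(F - 58\right) = \left(70 - 16\right) \left(36 - 58\right) = 54 \left(-22\right) = -1188$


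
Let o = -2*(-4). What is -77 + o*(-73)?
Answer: -661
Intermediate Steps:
o = 8
-77 + o*(-73) = -77 + 8*(-73) = -77 - 584 = -661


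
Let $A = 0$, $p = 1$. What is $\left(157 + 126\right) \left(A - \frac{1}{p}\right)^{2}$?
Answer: $283$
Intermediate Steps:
$\left(157 + 126\right) \left(A - \frac{1}{p}\right)^{2} = \left(157 + 126\right) \left(0 - 1^{-1}\right)^{2} = 283 \left(0 - 1\right)^{2} = 283 \left(-1\right)^{2} = 283 \cdot 1 = 283$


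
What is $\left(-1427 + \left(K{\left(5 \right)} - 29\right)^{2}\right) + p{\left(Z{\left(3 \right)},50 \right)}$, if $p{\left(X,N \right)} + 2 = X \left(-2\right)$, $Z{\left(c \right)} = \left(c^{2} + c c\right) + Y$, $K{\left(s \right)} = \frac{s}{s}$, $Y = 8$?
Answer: $-697$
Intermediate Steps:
$K{\left(s \right)} = 1$
$Z{\left(c \right)} = 8 + 2 c^{2}$ ($Z{\left(c \right)} = \left(c^{2} + c c\right) + 8 = \left(c^{2} + c^{2}\right) + 8 = 2 c^{2} + 8 = 8 + 2 c^{2}$)
$p{\left(X,N \right)} = -2 - 2 X$ ($p{\left(X,N \right)} = -2 + X \left(-2\right) = -2 - 2 X$)
$\left(-1427 + \left(K{\left(5 \right)} - 29\right)^{2}\right) + p{\left(Z{\left(3 \right)},50 \right)} = \left(-1427 + \left(1 - 29\right)^{2}\right) - \left(2 + 2 \left(8 + 2 \cdot 3^{2}\right)\right) = \left(-1427 + \left(-28\right)^{2}\right) - \left(2 + 2 \left(8 + 2 \cdot 9\right)\right) = \left(-1427 + 784\right) - \left(2 + 2 \left(8 + 18\right)\right) = -643 - 54 = -697$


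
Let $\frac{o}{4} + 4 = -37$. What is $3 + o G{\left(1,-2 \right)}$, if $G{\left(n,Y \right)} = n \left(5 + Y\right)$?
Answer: $-489$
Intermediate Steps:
$o = -164$ ($o = -16 + 4 \left(-37\right) = -16 - 148 = -164$)
$3 + o G{\left(1,-2 \right)} = 3 - 164 \cdot 1 \left(5 - 2\right) = 3 - 164 \cdot 1 \cdot 3 = 3 - 492 = -489$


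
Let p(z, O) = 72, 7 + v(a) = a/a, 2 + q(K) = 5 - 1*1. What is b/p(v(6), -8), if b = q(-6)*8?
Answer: 2/9 ≈ 0.22222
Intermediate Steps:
q(K) = 2 (q(K) = -2 + (5 - 1*1) = -2 + (5 - 1) = -2 + 4 = 2)
v(a) = -6 (v(a) = -7 + a/a = -7 + 1 = -6)
b = 16 (b = 2*8 = 16)
b/p(v(6), -8) = 16/72 = 16*(1/72) = 2/9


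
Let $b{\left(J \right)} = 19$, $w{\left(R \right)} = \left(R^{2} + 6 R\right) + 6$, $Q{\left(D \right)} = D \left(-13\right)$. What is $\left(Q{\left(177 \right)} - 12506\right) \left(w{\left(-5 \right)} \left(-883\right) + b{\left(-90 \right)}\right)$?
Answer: $12793248$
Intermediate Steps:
$Q{\left(D \right)} = - 13 D$
$w{\left(R \right)} = 6 + R^{2} + 6 R$
$\left(Q{\left(177 \right)} - 12506\right) \left(w{\left(-5 \right)} \left(-883\right) + b{\left(-90 \right)}\right) = \left(\left(-13\right) 177 - 12506\right) \left(\left(6 + \left(-5\right)^{2} + 6 \left(-5\right)\right) \left(-883\right) + 19\right) = \left(-2301 - 12506\right) \left(\left(6 + 25 - 30\right) \left(-883\right) + 19\right) = - 14807 \left(1 \left(-883\right) + 19\right) = - 14807 \left(-883 + 19\right) = \left(-14807\right) \left(-864\right) = 12793248$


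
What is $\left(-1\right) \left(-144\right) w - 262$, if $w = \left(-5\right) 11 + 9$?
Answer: $-6886$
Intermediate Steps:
$w = -46$ ($w = -55 + 9 = -46$)
$\left(-1\right) \left(-144\right) w - 262 = \left(-1\right) \left(-144\right) \left(-46\right) - 262 = 144 \left(-46\right) - 262 = -6624 - 262 = -6886$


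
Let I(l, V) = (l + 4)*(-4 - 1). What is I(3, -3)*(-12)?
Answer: 420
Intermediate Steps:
I(l, V) = -20 - 5*l (I(l, V) = (4 + l)*(-5) = -20 - 5*l)
I(3, -3)*(-12) = (-20 - 5*3)*(-12) = (-20 - 15)*(-12) = -35*(-12) = 420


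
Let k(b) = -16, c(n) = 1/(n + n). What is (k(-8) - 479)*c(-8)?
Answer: 495/16 ≈ 30.938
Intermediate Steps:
c(n) = 1/(2*n)
(k(-8) - 479)*c(-8) = (-16 - 479)*((1/2)/(-8)) = -495*(-1)/(2*8) = -495*(-1/16) = 495/16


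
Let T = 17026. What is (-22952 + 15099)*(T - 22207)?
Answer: 40686393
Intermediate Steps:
(-22952 + 15099)*(T - 22207) = (-22952 + 15099)*(17026 - 22207) = -7853*(-5181) = 40686393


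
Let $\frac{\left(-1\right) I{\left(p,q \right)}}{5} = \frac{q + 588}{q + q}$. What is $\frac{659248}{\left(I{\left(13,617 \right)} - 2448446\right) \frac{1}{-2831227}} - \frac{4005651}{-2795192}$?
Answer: $\frac{6438002381531570732927}{8445360653825688} \approx 7.6231 \cdot 10^{5}$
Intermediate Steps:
$I{\left(p,q \right)} = - \frac{5 \left(588 + q\right)}{2 q}$ ($I{\left(p,q \right)} = - 5 \frac{q + 588}{q + q} = - 5 \frac{588 + q}{2 q} = - \frac{5 \left(588 + q\right)}{2 q}$)
$\frac{659248}{\left(I{\left(13,617 \right)} - 2448446\right) \frac{1}{-2831227}} - \frac{4005651}{-2795192} = \frac{659248}{\left(\left(- \frac{5}{2} - \frac{1470}{617}\right) - 2448446\right) \frac{1}{-2831227}} - \frac{4005651}{-2795192} = \frac{659248}{\left(\left(- \frac{5}{2} - \frac{1470}{617}\right) - 2448446\right) \left(- \frac{1}{2831227}\right)} - - \frac{4005651}{2795192} = \frac{659248}{\left(\left(- \frac{5}{2} - \frac{1470}{617}\right) - 2448446\right) \left(- \frac{1}{2831227}\right)} + \frac{4005651}{2795192} = \frac{659248}{\left(- \frac{6025}{1234} - 2448446\right) \left(- \frac{1}{2831227}\right)} + \frac{4005651}{2795192} = \frac{659248}{\left(- \frac{3021388389}{1234}\right) \left(- \frac{1}{2831227}\right)} + \frac{4005651}{2795192} = \frac{659248}{\frac{3021388389}{3493734118}} + \frac{4005651}{2795192} = 659248 \cdot \frac{3493734118}{3021388389} + \frac{4005651}{2795192} = \frac{2303237229823264}{3021388389} + \frac{4005651}{2795192} = \frac{6438002381531570732927}{8445360653825688}$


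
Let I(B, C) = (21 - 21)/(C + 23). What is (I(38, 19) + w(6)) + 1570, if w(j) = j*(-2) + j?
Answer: 1564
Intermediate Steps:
w(j) = -j (w(j) = -2*j + j = -j)
I(B, C) = 0 (I(B, C) = 0/(23 + C) = 0)
(I(38, 19) + w(6)) + 1570 = (0 - 1*6) + 1570 = (0 - 6) + 1570 = -6 + 1570 = 1564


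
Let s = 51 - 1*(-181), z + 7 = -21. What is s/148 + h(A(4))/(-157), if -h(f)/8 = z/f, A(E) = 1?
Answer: 818/5809 ≈ 0.14082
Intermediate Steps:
z = -28 (z = -7 - 21 = -28)
s = 232 (s = 51 + 181 = 232)
h(f) = 224/f (h(f) = -(-224)/f = 224/f)
s/148 + h(A(4))/(-157) = 232/148 + (224/1)/(-157) = 232*(1/148) + (224*1)*(-1/157) = 58/37 + 224*(-1/157) = 58/37 - 224/157 = 818/5809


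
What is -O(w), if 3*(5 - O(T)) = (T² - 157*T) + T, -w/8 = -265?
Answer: 4163665/3 ≈ 1.3879e+6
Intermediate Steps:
w = 2120 (w = -8*(-265) = 2120)
O(T) = 5 + 52*T - T²/3 (O(T) = 5 - ((T² - 157*T) + T)/3 = 5 - (T² - 156*T)/3 = 5 + (52*T - T²/3) = 5 + 52*T - T²/3)
-O(w) = -(5 + 52*2120 - ⅓*2120²) = -(5 + 110240 - ⅓*4494400) = -(5 + 110240 - 4494400/3) = -1*(-4163665/3) = 4163665/3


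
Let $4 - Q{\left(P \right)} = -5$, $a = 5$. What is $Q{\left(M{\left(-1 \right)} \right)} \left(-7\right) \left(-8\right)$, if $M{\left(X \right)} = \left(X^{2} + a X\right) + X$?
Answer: $504$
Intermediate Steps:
$M{\left(X \right)} = X^{2} + 6 X$ ($M{\left(X \right)} = \left(X^{2} + 5 X\right) + X = X^{2} + 6 X$)
$Q{\left(P \right)} = 9$ ($Q{\left(P \right)} = 4 - -5 = 4 + 5 = 9$)
$Q{\left(M{\left(-1 \right)} \right)} \left(-7\right) \left(-8\right) = 9 \left(-7\right) \left(-8\right) = \left(-63\right) \left(-8\right) = 504$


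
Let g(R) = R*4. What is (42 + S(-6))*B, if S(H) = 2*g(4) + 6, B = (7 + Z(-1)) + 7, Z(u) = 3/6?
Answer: 1160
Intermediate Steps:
Z(u) = ½ (Z(u) = 3*(⅙) = ½)
g(R) = 4*R
B = 29/2 (B = (7 + ½) + 7 = 15/2 + 7 = 29/2 ≈ 14.500)
S(H) = 38 (S(H) = 2*(4*4) + 6 = 2*16 + 6 = 32 + 6 = 38)
(42 + S(-6))*B = (42 + 38)*(29/2) = 80*(29/2) = 1160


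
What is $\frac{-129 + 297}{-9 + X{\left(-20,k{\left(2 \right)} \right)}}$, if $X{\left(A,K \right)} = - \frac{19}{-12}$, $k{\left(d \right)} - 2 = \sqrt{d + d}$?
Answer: $- \frac{2016}{89} \approx -22.652$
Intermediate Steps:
$k{\left(d \right)} = 2 + \sqrt{2} \sqrt{d}$ ($k{\left(d \right)} = 2 + \sqrt{d + d} = 2 + \sqrt{2 d} = 2 + \sqrt{2} \sqrt{d}$)
$X{\left(A,K \right)} = \frac{19}{12}$ ($X{\left(A,K \right)} = \left(-19\right) \left(- \frac{1}{12}\right) = \frac{19}{12}$)
$\frac{-129 + 297}{-9 + X{\left(-20,k{\left(2 \right)} \right)}} = \frac{-129 + 297}{-9 + \frac{19}{12}} = \frac{168}{- \frac{89}{12}} = 168 \left(- \frac{12}{89}\right) = - \frac{2016}{89}$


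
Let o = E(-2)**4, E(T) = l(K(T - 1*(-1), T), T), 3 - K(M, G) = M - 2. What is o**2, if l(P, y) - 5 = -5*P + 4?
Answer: 37822859361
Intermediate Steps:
K(M, G) = 5 - M (K(M, G) = 3 - (M - 2) = 3 - (-2 + M) = 3 + (2 - M) = 5 - M)
l(P, y) = 9 - 5*P (l(P, y) = 5 + (-5*P + 4) = 5 + (4 - 5*P) = 9 - 5*P)
E(T) = -11 + 5*T (E(T) = 9 - 5*(5 - (T - 1*(-1))) = 9 - 5*(5 - (T + 1)) = 9 - 5*(5 - (1 + T)) = 9 - 5*(5 + (-1 - T)) = 9 - 5*(4 - T) = 9 + (-20 + 5*T) = -11 + 5*T)
o = 194481 (o = (-11 + 5*(-2))**4 = (-11 - 10)**4 = (-21)**4 = 194481)
o**2 = 194481**2 = 37822859361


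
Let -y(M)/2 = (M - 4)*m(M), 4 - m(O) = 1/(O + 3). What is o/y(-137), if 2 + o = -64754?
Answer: -4338652/75717 ≈ -57.301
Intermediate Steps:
m(O) = 4 - 1/(3 + O) (m(O) = 4 - 1/(O + 3) = 4 - 1/(3 + O))
o = -64756 (o = -2 - 64754 = -64756)
y(M) = -2*(-4 + M)*(11 + 4*M)/(3 + M) (y(M) = -2*(M - 4)*(11 + 4*M)/(3 + M) = -2*(-4 + M)*(11 + 4*M)/(3 + M))
o/y(-137) = -64756*(3 - 137)/(2*(44 - 4*(-137)² + 5*(-137))) = -64756*(-67/(44 - 4*18769 - 685)) = -64756*(-67/(44 - 75076 - 685)) = -64756/(2*(-1/134)*(-75717)) = -64756/75717/67 = -64756*67/75717 = -4338652/75717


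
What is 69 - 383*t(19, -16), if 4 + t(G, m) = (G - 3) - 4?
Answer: -2995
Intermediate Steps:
t(G, m) = -11 + G (t(G, m) = -4 + ((G - 3) - 4) = -4 + ((-3 + G) - 4) = -4 + (-7 + G) = -11 + G)
69 - 383*t(19, -16) = 69 - 383*(-11 + 19) = 69 - 383*8 = 69 - 3064 = -2995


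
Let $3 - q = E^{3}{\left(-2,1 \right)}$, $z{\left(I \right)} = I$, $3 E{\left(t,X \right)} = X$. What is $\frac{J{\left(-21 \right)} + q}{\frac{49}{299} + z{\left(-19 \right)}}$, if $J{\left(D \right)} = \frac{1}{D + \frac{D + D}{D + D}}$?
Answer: $- \frac{42757}{276480} \approx -0.15465$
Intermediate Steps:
$E{\left(t,X \right)} = \frac{X}{3}$
$J{\left(D \right)} = \frac{1}{1 + D}$ ($J{\left(D \right)} = \frac{1}{D + \frac{2 D}{2 D}} = \frac{1}{D + 2 D \frac{1}{2 D}} = \frac{1}{D + 1} = \frac{1}{1 + D}$)
$q = \frac{80}{27}$ ($q = 3 - \left(\frac{1}{3} \cdot 1\right)^{3} = 3 - \left(\frac{1}{3}\right)^{3} = 3 - \frac{1}{27} = \frac{80}{27} \approx 2.963$)
$\frac{J{\left(-21 \right)} + q}{\frac{49}{299} + z{\left(-19 \right)}} = \frac{\frac{1}{1 - 21} + \frac{80}{27}}{\frac{49}{299} - 19} = \frac{\frac{1}{-20} + \frac{80}{27}}{49 \cdot \frac{1}{299} - 19} = \frac{- \frac{1}{20} + \frac{80}{27}}{\frac{49}{299} - 19} = \frac{1573}{540 \left(- \frac{5632}{299}\right)} = \frac{1573}{540} \left(- \frac{299}{5632}\right) = - \frac{42757}{276480}$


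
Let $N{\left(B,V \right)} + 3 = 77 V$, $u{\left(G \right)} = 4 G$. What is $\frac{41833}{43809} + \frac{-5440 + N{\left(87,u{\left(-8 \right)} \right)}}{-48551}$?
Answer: $\frac{2377431746}{2126970759} \approx 1.1178$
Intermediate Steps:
$N{\left(B,V \right)} = -3 + 77 V$
$\frac{41833}{43809} + \frac{-5440 + N{\left(87,u{\left(-8 \right)} \right)}}{-48551} = \frac{41833}{43809} + \frac{-5440 + \left(-3 + 77 \cdot 4 \left(-8\right)\right)}{-48551} = 41833 \cdot \frac{1}{43809} + \left(-5440 + \left(-3 + 77 \left(-32\right)\right)\right) \left(- \frac{1}{48551}\right) = \frac{41833}{43809} + \left(-5440 - 2467\right) \left(- \frac{1}{48551}\right) = \frac{41833}{43809} - - \frac{7907}{48551} = \frac{41833}{43809} + \frac{7907}{48551} = \frac{2377431746}{2126970759}$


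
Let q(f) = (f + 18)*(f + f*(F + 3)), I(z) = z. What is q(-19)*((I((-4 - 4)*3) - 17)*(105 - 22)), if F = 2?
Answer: -387942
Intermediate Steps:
q(f) = 6*f*(18 + f) (q(f) = (f + 18)*(f + f*(2 + 3)) = (18 + f)*(f + f*5) = (18 + f)*(f + 5*f) = (18 + f)*(6*f) = 6*f*(18 + f))
q(-19)*((I((-4 - 4)*3) - 17)*(105 - 22)) = (6*(-19)*(18 - 19))*(((-4 - 4)*3 - 17)*(105 - 22)) = (6*(-19)*(-1))*((-8*3 - 17)*83) = 114*((-24 - 17)*83) = 114*(-41*83) = 114*(-3403) = -387942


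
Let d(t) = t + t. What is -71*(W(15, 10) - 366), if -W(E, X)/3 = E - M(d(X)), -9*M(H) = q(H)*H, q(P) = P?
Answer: 115943/3 ≈ 38648.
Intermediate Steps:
d(t) = 2*t
M(H) = -H²/9 (M(H) = -H*H/9 = -H²/9)
W(E, X) = -3*E - 4*X²/3 (W(E, X) = -3*(E - (-1)*(2*X)²/9) = -3*(E - (-1)*4*X²/9) = -3*(E - (-4)*X²/9) = -3*(E + 4*X²/9) = -3*E - 4*X²/3)
-71*(W(15, 10) - 366) = -71*((-3*15 - 4/3*10²) - 366) = -71*((-45 - 4/3*100) - 366) = -71*((-45 - 400/3) - 366) = -71*(-535/3 - 366) = -71*(-1633/3) = 115943/3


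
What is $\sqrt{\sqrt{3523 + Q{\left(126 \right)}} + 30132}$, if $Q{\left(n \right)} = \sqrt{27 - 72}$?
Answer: $\sqrt{30132 + \sqrt{3523 + 3 i \sqrt{5}}} \approx 173.76 + 0.0002 i$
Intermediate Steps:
$Q{\left(n \right)} = 3 i \sqrt{5}$ ($Q{\left(n \right)} = \sqrt{-45} = 3 i \sqrt{5}$)
$\sqrt{\sqrt{3523 + Q{\left(126 \right)}} + 30132} = \sqrt{\sqrt{3523 + 3 i \sqrt{5}} + 30132} = \sqrt{30132 + \sqrt{3523 + 3 i \sqrt{5}}}$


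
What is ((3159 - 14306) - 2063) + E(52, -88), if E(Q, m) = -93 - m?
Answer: -13215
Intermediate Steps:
((3159 - 14306) - 2063) + E(52, -88) = ((3159 - 14306) - 2063) + (-93 - 1*(-88)) = (-11147 - 2063) + (-93 + 88) = -13210 - 5 = -13215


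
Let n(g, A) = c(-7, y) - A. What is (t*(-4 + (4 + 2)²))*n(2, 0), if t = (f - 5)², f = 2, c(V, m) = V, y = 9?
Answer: -2016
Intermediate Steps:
t = 9 (t = (2 - 5)² = (-3)² = 9)
n(g, A) = -7 - A
(t*(-4 + (4 + 2)²))*n(2, 0) = (9*(-4 + (4 + 2)²))*(-7 - 1*0) = (9*(-4 + 6²))*(-7 + 0) = (9*(-4 + 36))*(-7) = (9*32)*(-7) = 288*(-7) = -2016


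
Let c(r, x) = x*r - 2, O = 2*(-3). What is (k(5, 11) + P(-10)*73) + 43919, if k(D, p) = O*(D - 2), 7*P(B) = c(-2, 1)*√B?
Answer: 43901 - 292*I*√10/7 ≈ 43901.0 - 131.91*I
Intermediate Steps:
O = -6
c(r, x) = -2 + r*x (c(r, x) = r*x - 2 = -2 + r*x)
P(B) = -4*√B/7 (P(B) = ((-2 - 2*1)*√B)/7 = ((-2 - 2)*√B)/7 = (-4*√B)/7 = -4*√B/7)
k(D, p) = 12 - 6*D (k(D, p) = -6*(D - 2) = -6*(-2 + D) = 12 - 6*D)
(k(5, 11) + P(-10)*73) + 43919 = ((12 - 6*5) - 4*I*√10/7*73) + 43919 = ((12 - 30) - 4*I*√10/7*73) + 43919 = (-18 - 4*I*√10/7*73) + 43919 = (-18 - 292*I*√10/7) + 43919 = 43901 - 292*I*√10/7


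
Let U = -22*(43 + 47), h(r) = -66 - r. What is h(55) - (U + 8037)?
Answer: -6178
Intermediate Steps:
U = -1980 (U = -22*90 = -1980)
h(55) - (U + 8037) = (-66 - 1*55) - (-1980 + 8037) = (-66 - 55) - 1*6057 = -121 - 6057 = -6178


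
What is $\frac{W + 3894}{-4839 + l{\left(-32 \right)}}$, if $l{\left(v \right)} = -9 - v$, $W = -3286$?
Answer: $- \frac{38}{301} \approx -0.12625$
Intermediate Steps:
$\frac{W + 3894}{-4839 + l{\left(-32 \right)}} = \frac{-3286 + 3894}{-4839 - -23} = \frac{608}{-4839 + \left(-9 + 32\right)} = \frac{608}{-4839 + 23} = \frac{608}{-4816} = 608 \left(- \frac{1}{4816}\right) = - \frac{38}{301}$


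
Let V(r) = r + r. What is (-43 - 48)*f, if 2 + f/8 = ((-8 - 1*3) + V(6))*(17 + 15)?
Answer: -21840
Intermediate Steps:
V(r) = 2*r
f = 240 (f = -16 + 8*(((-8 - 1*3) + 2*6)*(17 + 15)) = -16 + 8*(((-8 - 3) + 12)*32) = -16 + 8*((-11 + 12)*32) = -16 + 8*(1*32) = -16 + 8*32 = -16 + 256 = 240)
(-43 - 48)*f = (-43 - 48)*240 = -91*240 = -21840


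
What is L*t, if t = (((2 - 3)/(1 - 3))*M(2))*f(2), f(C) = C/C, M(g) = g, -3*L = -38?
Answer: 38/3 ≈ 12.667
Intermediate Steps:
L = 38/3 (L = -⅓*(-38) = 38/3 ≈ 12.667)
f(C) = 1
t = 1 (t = (((2 - 3)/(1 - 3))*2)*1 = (-1/(-2)*2)*1 = (-1*(-½)*2)*1 = ((½)*2)*1 = 1*1 = 1)
L*t = (38/3)*1 = 38/3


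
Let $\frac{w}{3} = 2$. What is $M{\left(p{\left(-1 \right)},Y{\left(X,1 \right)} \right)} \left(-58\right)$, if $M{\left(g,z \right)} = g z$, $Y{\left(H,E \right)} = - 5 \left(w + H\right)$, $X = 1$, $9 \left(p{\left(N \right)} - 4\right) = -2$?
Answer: $\frac{69020}{9} \approx 7668.9$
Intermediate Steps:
$w = 6$ ($w = 3 \cdot 2 = 6$)
$p{\left(N \right)} = \frac{34}{9}$ ($p{\left(N \right)} = 4 + \frac{1}{9} \left(-2\right) = 4 - \frac{2}{9} = \frac{34}{9}$)
$Y{\left(H,E \right)} = -30 - 5 H$ ($Y{\left(H,E \right)} = - 5 \left(6 + H\right) = -30 - 5 H$)
$M{\left(p{\left(-1 \right)},Y{\left(X,1 \right)} \right)} \left(-58\right) = \frac{34 \left(-30 - 5\right)}{9} \left(-58\right) = \frac{34}{9} \left(-35\right) \left(-58\right) = \left(- \frac{1190}{9}\right) \left(-58\right) = \frac{69020}{9}$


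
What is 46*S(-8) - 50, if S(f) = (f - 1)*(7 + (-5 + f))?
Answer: 2434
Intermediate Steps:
S(f) = (-1 + f)*(2 + f)
46*S(-8) - 50 = 46*(-2 - 8 + (-8)²) - 50 = 46*(-2 - 8 + 64) - 50 = 46*54 - 50 = 2484 - 50 = 2434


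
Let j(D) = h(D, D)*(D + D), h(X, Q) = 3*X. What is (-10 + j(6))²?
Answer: 42436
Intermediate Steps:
j(D) = 6*D² (j(D) = (3*D)*(D + D) = (3*D)*(2*D) = 6*D²)
(-10 + j(6))² = (-10 + 6*6²)² = (-10 + 6*36)² = (-10 + 216)² = 206² = 42436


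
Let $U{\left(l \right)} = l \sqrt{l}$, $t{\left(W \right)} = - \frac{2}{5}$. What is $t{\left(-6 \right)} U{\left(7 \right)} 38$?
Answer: $- \frac{532 \sqrt{7}}{5} \approx -281.51$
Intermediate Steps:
$t{\left(W \right)} = - \frac{2}{5}$ ($t{\left(W \right)} = \left(-2\right) \frac{1}{5} = - \frac{2}{5}$)
$U{\left(l \right)} = l^{\frac{3}{2}}$
$t{\left(-6 \right)} U{\left(7 \right)} 38 = - \frac{2 \cdot 7^{\frac{3}{2}}}{5} \cdot 38 = - \frac{2 \cdot 7 \sqrt{7}}{5} \cdot 38 = - \frac{14 \sqrt{7}}{5} \cdot 38 = - \frac{532 \sqrt{7}}{5}$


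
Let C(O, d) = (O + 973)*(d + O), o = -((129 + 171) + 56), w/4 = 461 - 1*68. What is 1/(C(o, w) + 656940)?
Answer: 1/1407212 ≈ 7.1062e-7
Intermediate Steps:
w = 1572 (w = 4*(461 - 1*68) = 4*(461 - 68) = 4*393 = 1572)
o = -356 (o = -(300 + 56) = -1*356 = -356)
C(O, d) = (973 + O)*(O + d)
1/(C(o, w) + 656940) = 1/(((-356)² + 973*(-356) + 973*1572 - 356*1572) + 656940) = 1/((126736 - 346388 + 1529556 - 559632) + 656940) = 1/(750272 + 656940) = 1/1407212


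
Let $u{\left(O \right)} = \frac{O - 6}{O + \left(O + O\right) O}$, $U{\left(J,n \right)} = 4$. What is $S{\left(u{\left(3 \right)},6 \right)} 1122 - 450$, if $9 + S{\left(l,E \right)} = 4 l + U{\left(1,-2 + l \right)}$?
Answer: $- \frac{46908}{7} \approx -6701.1$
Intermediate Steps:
$u{\left(O \right)} = \frac{-6 + O}{O + 2 O^{2}}$ ($u{\left(O \right)} = \frac{-6 + O}{O + 2 O O} = \frac{-6 + O}{O + 2 O^{2}}$)
$S{\left(l,E \right)} = -5 + 4 l$ ($S{\left(l,E \right)} = -9 + \left(4 l + 4\right) = -9 + \left(4 + 4 l\right) = -5 + 4 l$)
$S{\left(u{\left(3 \right)},6 \right)} 1122 - 450 = \left(-5 + 4 \frac{-6 + 3}{3 \left(1 + 2 \cdot 3\right)}\right) 1122 - 450 = \left(-5 + 4 \cdot \frac{1}{3} \frac{1}{1 + 6} \left(-3\right)\right) 1122 - 450 = \left(-5 + 4 \cdot \frac{1}{3} \cdot \frac{1}{7} \left(-3\right)\right) 1122 - 450 = \left(-5 + 4 \left(- \frac{1}{7}\right)\right) 1122 - 450 = \left(-5 - \frac{4}{7}\right) 1122 - 450 = \left(- \frac{39}{7}\right) 1122 - 450 = - \frac{43758}{7} - 450 = - \frac{46908}{7}$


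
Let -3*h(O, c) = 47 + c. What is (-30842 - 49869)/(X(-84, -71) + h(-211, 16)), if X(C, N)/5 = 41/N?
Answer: 5730481/1696 ≈ 3378.8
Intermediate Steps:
X(C, N) = 205/N (X(C, N) = 5*(41/N) = 205/N)
h(O, c) = -47/3 - c/3 (h(O, c) = -(47 + c)/3 = -47/3 - c/3)
(-30842 - 49869)/(X(-84, -71) + h(-211, 16)) = (-30842 - 49869)/(205/(-71) + (-47/3 - ⅓*16)) = -80711/(205*(-1/71) + (-47/3 - 16/3)) = -80711/(-205/71 - 21) = -80711/(-1696/71) = -80711*(-71/1696) = 5730481/1696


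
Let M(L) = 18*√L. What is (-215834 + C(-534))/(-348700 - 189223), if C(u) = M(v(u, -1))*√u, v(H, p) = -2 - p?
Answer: 215834/537923 + 18*√534/537923 ≈ 0.40201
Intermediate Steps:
C(u) = 18*I*√u (C(u) = (18*√(-2 - 1*(-1)))*√u = (18*√(-2 + 1))*√u = (18*√(-1))*√u = (18*I)*√u = 18*I*√u)
(-215834 + C(-534))/(-348700 - 189223) = (-215834 + 18*I*√(-534))/(-348700 - 189223) = (-215834 + 18*I*(I*√534))/(-537923) = (-215834 - 18*√534)*(-1/537923) = 215834/537923 + 18*√534/537923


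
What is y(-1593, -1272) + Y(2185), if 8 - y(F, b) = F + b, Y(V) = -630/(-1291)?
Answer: 3709673/1291 ≈ 2873.5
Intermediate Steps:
Y(V) = 630/1291 (Y(V) = -630*(-1/1291) = 630/1291)
y(F, b) = 8 - F - b (y(F, b) = 8 - (F + b) = 8 + (-F - b) = 8 - F - b)
y(-1593, -1272) + Y(2185) = (8 - 1*(-1593) - 1*(-1272)) + 630/1291 = (8 + 1593 + 1272) + 630/1291 = 2873 + 630/1291 = 3709673/1291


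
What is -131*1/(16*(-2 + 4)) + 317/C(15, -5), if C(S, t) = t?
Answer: -10799/160 ≈ -67.494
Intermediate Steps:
-131*1/(16*(-2 + 4)) + 317/C(15, -5) = -131*1/(16*(-2 + 4)) + 317/(-5) = -131/(2*16) + 317*(-1/5) = -131/32 - 317/5 = -10799/160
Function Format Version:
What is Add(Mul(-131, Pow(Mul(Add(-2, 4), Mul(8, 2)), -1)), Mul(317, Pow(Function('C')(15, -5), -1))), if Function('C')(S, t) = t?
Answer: Rational(-10799, 160) ≈ -67.494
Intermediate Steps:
Add(Mul(-131, Pow(Mul(Add(-2, 4), Mul(8, 2)), -1)), Mul(317, Pow(Function('C')(15, -5), -1))) = Add(Mul(-131, Pow(Mul(Add(-2, 4), Mul(8, 2)), -1)), Mul(317, Pow(-5, -1))) = Add(Mul(-131, Pow(Mul(2, 16), -1)), Mul(317, Rational(-1, 5))) = Add(Mul(-131, Pow(32, -1)), Rational(-317, 5)) = Add(Mul(-131, Rational(1, 32)), Rational(-317, 5)) = Add(Rational(-131, 32), Rational(-317, 5)) = Rational(-10799, 160)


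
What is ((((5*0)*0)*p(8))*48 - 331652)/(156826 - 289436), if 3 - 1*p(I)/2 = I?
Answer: 165826/66305 ≈ 2.5010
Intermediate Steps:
p(I) = 6 - 2*I
((((5*0)*0)*p(8))*48 - 331652)/(156826 - 289436) = ((((5*0)*0)*(6 - 2*8))*48 - 331652)/(156826 - 289436) = (((0*0)*(6 - 16))*48 - 331652)/(-132610) = ((0*(-10))*48 - 331652)*(-1/132610) = (0*48 - 331652)*(-1/132610) = (0 - 331652)*(-1/132610) = -331652*(-1/132610) = 165826/66305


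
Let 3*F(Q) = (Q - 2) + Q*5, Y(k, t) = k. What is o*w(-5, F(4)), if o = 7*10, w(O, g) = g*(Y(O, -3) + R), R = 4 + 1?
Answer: 0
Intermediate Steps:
R = 5
F(Q) = -⅔ + 2*Q (F(Q) = ((Q - 2) + Q*5)/3 = ((-2 + Q) + 5*Q)/3 = (-2 + 6*Q)/3 = -⅔ + 2*Q)
w(O, g) = g*(5 + O) (w(O, g) = g*(O + 5) = g*(5 + O))
o = 70
o*w(-5, F(4)) = 70*((-⅔ + 2*4)*(5 - 5)) = 70*((-⅔ + 8)*0) = 70*((22/3)*0) = 70*0 = 0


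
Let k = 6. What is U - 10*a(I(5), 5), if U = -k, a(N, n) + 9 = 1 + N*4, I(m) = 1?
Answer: 34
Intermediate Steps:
a(N, n) = -8 + 4*N (a(N, n) = -9 + (1 + N*4) = -9 + (1 + 4*N) = -8 + 4*N)
U = -6 (U = -1*6 = -6)
U - 10*a(I(5), 5) = -6 - 10*(-8 + 4*1) = -6 - 10*(-8 + 4) = -6 - 10*(-4) = -6 + 40 = 34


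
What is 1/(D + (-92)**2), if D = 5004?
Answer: 1/13468 ≈ 7.4250e-5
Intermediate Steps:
1/(D + (-92)**2) = 1/(5004 + (-92)**2) = 1/(5004 + 8464) = 1/13468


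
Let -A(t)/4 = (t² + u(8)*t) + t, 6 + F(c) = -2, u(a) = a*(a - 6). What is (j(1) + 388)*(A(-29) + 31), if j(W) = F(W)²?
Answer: -615172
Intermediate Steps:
u(a) = a*(-6 + a)
F(c) = -8 (F(c) = -6 - 2 = -8)
j(W) = 64 (j(W) = (-8)² = 64)
A(t) = -68*t - 4*t² (A(t) = -4*((t² + (8*(-6 + 8))*t) + t) = -4*((t² + (8*2)*t) + t) = -4*((t² + 16*t) + t) = -4*(t² + 17*t) = -68*t - 4*t²)
(j(1) + 388)*(A(-29) + 31) = (64 + 388)*(-4*(-29)*(17 - 29) + 31) = 452*(-4*(-29)*(-12) + 31) = 452*(-1392 + 31) = 452*(-1361) = -615172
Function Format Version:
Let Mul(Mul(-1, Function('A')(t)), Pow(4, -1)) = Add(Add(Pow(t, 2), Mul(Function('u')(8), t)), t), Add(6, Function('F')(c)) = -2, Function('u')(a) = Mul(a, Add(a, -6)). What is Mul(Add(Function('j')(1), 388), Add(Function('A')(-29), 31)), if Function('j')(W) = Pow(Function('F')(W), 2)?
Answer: -615172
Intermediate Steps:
Function('u')(a) = Mul(a, Add(-6, a))
Function('F')(c) = -8 (Function('F')(c) = Add(-6, -2) = -8)
Function('j')(W) = 64 (Function('j')(W) = Pow(-8, 2) = 64)
Function('A')(t) = Add(Mul(-68, t), Mul(-4, Pow(t, 2))) (Function('A')(t) = Mul(-4, Add(Add(Pow(t, 2), Mul(Mul(8, Add(-6, 8)), t)), t)) = Mul(-4, Add(Add(Pow(t, 2), Mul(Mul(8, 2), t)), t)) = Mul(-4, Add(Add(Pow(t, 2), Mul(16, t)), t)) = Mul(-4, Add(Pow(t, 2), Mul(17, t))) = Add(Mul(-68, t), Mul(-4, Pow(t, 2))))
Mul(Add(Function('j')(1), 388), Add(Function('A')(-29), 31)) = Mul(Add(64, 388), Add(Mul(-4, -29, Add(17, -29)), 31)) = Mul(452, Add(Mul(-4, -29, -12), 31)) = Mul(452, Add(-1392, 31)) = Mul(452, -1361) = -615172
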